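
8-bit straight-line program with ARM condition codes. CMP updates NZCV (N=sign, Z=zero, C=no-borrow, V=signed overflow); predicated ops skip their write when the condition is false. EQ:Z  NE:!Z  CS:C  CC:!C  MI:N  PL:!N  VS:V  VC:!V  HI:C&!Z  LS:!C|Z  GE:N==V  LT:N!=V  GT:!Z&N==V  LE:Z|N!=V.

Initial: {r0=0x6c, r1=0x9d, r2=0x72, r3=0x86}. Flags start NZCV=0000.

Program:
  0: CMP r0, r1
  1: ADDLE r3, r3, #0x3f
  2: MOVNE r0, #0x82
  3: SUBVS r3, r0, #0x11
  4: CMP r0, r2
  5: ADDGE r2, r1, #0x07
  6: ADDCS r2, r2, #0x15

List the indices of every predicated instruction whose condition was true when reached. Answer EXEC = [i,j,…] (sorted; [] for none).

EXEC = [2,3,6]

[0] flags=1001 → (cmp)
[1] flags=1001 LE?F → skip
[2] flags=1001 NE?T → r0=0x82
[3] flags=1001 VS?T → r3=0x71
[4] flags=0011 → (cmp)
[5] flags=0011 GE?F → skip
[6] flags=0011 CS?T → r2=0x87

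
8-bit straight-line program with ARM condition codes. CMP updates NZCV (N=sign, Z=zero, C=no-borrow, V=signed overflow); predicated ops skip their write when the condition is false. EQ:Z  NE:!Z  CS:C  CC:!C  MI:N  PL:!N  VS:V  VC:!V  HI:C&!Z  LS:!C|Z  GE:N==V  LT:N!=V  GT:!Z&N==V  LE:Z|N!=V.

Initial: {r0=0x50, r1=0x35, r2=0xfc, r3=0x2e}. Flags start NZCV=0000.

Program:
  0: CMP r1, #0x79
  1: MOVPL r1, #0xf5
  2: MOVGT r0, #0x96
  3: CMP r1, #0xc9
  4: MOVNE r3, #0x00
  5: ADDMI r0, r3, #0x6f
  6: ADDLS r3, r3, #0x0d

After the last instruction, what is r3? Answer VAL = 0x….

VAL = 0x0d

0: ✓ CMP  NZCV=1000
1: · MOVPL
2: · MOVGT
3: ✓ CMP  NZCV=0000
4: ✓ MOVNE  r3←0x00
5: · ADDMI
6: ✓ ADDLS  r3←0x0d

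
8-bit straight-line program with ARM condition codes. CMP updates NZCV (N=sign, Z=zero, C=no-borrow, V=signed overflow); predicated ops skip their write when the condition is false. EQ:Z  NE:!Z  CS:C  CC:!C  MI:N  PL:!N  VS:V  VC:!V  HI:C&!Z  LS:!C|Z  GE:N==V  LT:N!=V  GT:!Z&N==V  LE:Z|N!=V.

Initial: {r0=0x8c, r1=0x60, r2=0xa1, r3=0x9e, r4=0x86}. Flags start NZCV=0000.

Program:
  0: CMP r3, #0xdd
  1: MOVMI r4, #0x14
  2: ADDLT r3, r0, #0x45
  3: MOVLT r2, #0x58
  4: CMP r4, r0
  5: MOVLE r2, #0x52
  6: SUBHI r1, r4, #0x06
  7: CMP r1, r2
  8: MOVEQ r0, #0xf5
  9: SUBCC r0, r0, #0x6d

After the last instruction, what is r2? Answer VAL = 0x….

0: ✓ CMP  NZCV=1000
1: ✓ MOVMI  r4←0x14
2: ✓ ADDLT  r3←0xd1
3: ✓ MOVLT  r2←0x58
4: ✓ CMP  NZCV=1001
5: · MOVLE
6: · SUBHI
7: ✓ CMP  NZCV=0010
8: · MOVEQ
9: · SUBCC

VAL = 0x58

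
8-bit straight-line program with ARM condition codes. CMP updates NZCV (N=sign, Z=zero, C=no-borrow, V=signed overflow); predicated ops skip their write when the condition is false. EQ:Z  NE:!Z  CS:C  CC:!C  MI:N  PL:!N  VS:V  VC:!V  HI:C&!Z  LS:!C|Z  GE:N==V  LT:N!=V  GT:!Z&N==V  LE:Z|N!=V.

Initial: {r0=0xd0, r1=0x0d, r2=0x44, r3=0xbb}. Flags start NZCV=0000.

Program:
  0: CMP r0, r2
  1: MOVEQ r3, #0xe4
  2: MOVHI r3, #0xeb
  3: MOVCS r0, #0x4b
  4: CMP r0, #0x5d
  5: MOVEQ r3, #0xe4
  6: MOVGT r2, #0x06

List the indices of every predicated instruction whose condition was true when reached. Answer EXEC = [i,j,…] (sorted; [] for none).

EXEC = [2,3]

0: ✓ CMP  NZCV=1010
1: · MOVEQ
2: ✓ MOVHI  r3←0xeb
3: ✓ MOVCS  r0←0x4b
4: ✓ CMP  NZCV=1000
5: · MOVEQ
6: · MOVGT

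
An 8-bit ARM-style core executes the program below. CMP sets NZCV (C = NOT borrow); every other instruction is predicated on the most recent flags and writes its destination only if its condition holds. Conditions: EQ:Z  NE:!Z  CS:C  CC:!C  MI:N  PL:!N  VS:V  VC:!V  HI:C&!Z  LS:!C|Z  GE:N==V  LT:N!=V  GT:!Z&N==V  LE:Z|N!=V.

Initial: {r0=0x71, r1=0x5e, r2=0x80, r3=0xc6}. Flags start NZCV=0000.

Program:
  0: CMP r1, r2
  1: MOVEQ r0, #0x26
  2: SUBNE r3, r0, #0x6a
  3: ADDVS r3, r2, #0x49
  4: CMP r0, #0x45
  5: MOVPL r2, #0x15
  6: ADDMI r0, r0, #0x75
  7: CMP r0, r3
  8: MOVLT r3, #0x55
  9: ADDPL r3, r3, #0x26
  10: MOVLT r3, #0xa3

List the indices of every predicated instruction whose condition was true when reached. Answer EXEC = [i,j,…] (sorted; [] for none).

EXEC = [2,3,5]

0: ✓ CMP  NZCV=1001
1: · MOVEQ
2: ✓ SUBNE  r3←0x07
3: ✓ ADDVS  r3←0xc9
4: ✓ CMP  NZCV=0010
5: ✓ MOVPL  r2←0x15
6: · ADDMI
7: ✓ CMP  NZCV=1001
8: · MOVLT
9: · ADDPL
10: · MOVLT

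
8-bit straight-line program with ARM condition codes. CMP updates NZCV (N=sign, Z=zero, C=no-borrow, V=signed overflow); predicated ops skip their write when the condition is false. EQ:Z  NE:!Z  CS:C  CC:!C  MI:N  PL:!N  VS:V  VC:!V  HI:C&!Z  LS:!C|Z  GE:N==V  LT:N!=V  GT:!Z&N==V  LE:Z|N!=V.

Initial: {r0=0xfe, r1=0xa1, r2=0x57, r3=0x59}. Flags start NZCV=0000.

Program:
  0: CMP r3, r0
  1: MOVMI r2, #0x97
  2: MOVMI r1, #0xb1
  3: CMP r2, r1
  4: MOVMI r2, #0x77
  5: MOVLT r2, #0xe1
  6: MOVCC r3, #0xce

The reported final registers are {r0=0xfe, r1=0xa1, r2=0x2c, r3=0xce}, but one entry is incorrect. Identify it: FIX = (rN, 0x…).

[0] flags=0000 → (cmp)
[1] flags=0000 MI?F → skip
[2] flags=0000 MI?F → skip
[3] flags=1001 → (cmp)
[4] flags=1001 MI?T → r2=0x77
[5] flags=1001 LT?F → skip
[6] flags=1001 CC?T → r3=0xce

FIX = (r2, 0x77)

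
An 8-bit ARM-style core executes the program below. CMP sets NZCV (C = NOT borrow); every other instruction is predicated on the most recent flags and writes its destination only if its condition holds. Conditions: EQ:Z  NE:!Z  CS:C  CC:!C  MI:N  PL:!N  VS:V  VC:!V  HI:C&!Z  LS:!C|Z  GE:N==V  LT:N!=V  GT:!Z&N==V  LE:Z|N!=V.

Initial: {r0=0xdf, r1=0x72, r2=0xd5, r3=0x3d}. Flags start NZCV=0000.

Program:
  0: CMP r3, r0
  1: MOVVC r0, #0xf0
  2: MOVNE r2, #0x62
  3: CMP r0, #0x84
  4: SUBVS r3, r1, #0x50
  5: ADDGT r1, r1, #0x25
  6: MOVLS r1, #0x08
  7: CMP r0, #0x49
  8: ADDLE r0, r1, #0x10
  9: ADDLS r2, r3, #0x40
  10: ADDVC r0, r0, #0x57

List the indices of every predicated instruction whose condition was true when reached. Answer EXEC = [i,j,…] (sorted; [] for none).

[0] flags=0000 → (cmp)
[1] flags=0000 VC?T → r0=0xf0
[2] flags=0000 NE?T → r2=0x62
[3] flags=0010 → (cmp)
[4] flags=0010 VS?F → skip
[5] flags=0010 GT?T → r1=0x97
[6] flags=0010 LS?F → skip
[7] flags=1010 → (cmp)
[8] flags=1010 LE?T → r0=0xa7
[9] flags=1010 LS?F → skip
[10] flags=1010 VC?T → r0=0xfe

EXEC = [1,2,5,8,10]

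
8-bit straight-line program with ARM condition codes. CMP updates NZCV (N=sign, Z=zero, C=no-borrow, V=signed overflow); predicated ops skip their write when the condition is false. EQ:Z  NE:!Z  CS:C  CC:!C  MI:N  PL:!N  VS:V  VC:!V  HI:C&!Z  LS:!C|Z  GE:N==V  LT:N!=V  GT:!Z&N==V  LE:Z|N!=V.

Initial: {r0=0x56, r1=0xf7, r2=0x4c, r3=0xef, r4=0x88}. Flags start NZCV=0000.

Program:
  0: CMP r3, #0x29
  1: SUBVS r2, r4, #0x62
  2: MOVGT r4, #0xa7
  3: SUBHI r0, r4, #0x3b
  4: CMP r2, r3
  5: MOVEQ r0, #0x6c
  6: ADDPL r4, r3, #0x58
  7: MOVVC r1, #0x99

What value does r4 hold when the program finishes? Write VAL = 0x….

VAL = 0x47

0: ✓ CMP  NZCV=1010
1: · SUBVS
2: · MOVGT
3: ✓ SUBHI  r0←0x4d
4: ✓ CMP  NZCV=0000
5: · MOVEQ
6: ✓ ADDPL  r4←0x47
7: ✓ MOVVC  r1←0x99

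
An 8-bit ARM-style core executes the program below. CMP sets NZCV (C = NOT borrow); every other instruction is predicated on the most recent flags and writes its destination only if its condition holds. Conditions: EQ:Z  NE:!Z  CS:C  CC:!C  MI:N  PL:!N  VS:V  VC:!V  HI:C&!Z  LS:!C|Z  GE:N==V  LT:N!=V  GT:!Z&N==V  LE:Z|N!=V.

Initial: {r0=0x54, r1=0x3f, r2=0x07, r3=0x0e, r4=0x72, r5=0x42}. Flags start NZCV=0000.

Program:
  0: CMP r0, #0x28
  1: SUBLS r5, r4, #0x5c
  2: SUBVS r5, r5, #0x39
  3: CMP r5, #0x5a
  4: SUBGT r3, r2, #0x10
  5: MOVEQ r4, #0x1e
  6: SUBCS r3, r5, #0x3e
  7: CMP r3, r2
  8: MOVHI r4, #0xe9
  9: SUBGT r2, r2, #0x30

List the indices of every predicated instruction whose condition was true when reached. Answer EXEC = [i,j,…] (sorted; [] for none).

[0] flags=0010 → (cmp)
[1] flags=0010 LS?F → skip
[2] flags=0010 VS?F → skip
[3] flags=1000 → (cmp)
[4] flags=1000 GT?F → skip
[5] flags=1000 EQ?F → skip
[6] flags=1000 CS?F → skip
[7] flags=0010 → (cmp)
[8] flags=0010 HI?T → r4=0xe9
[9] flags=0010 GT?T → r2=0xd7

EXEC = [8,9]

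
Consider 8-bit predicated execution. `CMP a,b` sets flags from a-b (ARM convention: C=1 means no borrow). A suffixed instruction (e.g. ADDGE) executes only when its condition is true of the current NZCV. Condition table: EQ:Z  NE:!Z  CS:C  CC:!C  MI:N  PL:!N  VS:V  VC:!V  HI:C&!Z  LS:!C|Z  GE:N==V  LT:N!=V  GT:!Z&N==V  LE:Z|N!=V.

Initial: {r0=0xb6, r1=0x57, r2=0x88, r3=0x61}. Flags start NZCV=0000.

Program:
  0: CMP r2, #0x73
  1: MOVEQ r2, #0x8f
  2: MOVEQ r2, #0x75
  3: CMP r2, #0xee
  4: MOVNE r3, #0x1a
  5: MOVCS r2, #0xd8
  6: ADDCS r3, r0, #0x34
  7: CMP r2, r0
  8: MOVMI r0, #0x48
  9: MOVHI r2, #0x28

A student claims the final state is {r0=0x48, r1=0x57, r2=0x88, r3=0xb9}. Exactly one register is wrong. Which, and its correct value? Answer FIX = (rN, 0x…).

FIX = (r3, 0x1a)

[0] flags=0011 → (cmp)
[1] flags=0011 EQ?F → skip
[2] flags=0011 EQ?F → skip
[3] flags=1000 → (cmp)
[4] flags=1000 NE?T → r3=0x1a
[5] flags=1000 CS?F → skip
[6] flags=1000 CS?F → skip
[7] flags=1000 → (cmp)
[8] flags=1000 MI?T → r0=0x48
[9] flags=1000 HI?F → skip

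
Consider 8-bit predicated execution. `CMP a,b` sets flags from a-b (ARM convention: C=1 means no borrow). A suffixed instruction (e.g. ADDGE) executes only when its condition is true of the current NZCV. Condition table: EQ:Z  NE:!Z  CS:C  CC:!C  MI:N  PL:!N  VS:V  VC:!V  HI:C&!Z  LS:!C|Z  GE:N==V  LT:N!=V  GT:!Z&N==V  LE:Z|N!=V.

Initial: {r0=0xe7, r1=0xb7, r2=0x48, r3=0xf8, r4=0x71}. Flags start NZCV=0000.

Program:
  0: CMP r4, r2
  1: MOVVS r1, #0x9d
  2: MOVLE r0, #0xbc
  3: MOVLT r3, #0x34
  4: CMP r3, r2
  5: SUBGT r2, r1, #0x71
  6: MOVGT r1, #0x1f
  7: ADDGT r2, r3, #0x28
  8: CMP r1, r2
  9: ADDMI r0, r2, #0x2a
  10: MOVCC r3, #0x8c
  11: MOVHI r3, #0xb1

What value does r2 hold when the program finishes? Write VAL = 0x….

VAL = 0x48

0: ✓ CMP  NZCV=0010
1: · MOVVS
2: · MOVLE
3: · MOVLT
4: ✓ CMP  NZCV=1010
5: · SUBGT
6: · MOVGT
7: · ADDGT
8: ✓ CMP  NZCV=0011
9: · ADDMI
10: · MOVCC
11: ✓ MOVHI  r3←0xb1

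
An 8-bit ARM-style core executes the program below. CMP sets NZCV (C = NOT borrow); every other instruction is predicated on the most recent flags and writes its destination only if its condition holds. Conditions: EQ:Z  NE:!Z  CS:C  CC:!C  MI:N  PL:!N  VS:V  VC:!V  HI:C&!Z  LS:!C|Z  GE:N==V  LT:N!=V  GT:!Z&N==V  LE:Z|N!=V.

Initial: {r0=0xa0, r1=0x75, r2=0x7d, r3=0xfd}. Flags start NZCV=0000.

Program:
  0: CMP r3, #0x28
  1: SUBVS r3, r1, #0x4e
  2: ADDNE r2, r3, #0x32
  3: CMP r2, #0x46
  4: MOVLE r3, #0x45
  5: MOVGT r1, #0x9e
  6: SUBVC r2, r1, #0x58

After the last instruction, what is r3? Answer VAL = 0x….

VAL = 0x45

[0] flags=1010 → (cmp)
[1] flags=1010 VS?F → skip
[2] flags=1010 NE?T → r2=0x2f
[3] flags=1000 → (cmp)
[4] flags=1000 LE?T → r3=0x45
[5] flags=1000 GT?F → skip
[6] flags=1000 VC?T → r2=0x1d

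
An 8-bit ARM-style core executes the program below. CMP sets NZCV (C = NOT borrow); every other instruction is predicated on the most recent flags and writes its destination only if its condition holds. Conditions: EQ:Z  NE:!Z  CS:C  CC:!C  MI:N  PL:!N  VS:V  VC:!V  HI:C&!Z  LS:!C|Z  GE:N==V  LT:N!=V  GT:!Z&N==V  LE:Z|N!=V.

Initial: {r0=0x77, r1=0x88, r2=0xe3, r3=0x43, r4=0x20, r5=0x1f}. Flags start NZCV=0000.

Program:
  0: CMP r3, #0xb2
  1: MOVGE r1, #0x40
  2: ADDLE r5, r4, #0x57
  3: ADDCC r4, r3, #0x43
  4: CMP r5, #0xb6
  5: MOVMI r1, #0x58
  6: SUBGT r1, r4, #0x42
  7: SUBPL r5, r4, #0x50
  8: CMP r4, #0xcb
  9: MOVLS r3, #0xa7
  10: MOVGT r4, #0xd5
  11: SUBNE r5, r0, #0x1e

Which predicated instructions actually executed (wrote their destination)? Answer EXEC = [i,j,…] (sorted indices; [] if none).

[0] flags=1001 → (cmp)
[1] flags=1001 GE?T → r1=0x40
[2] flags=1001 LE?F → skip
[3] flags=1001 CC?T → r4=0x86
[4] flags=0000 → (cmp)
[5] flags=0000 MI?F → skip
[6] flags=0000 GT?T → r1=0x44
[7] flags=0000 PL?T → r5=0x36
[8] flags=1000 → (cmp)
[9] flags=1000 LS?T → r3=0xa7
[10] flags=1000 GT?F → skip
[11] flags=1000 NE?T → r5=0x59

EXEC = [1,3,6,7,9,11]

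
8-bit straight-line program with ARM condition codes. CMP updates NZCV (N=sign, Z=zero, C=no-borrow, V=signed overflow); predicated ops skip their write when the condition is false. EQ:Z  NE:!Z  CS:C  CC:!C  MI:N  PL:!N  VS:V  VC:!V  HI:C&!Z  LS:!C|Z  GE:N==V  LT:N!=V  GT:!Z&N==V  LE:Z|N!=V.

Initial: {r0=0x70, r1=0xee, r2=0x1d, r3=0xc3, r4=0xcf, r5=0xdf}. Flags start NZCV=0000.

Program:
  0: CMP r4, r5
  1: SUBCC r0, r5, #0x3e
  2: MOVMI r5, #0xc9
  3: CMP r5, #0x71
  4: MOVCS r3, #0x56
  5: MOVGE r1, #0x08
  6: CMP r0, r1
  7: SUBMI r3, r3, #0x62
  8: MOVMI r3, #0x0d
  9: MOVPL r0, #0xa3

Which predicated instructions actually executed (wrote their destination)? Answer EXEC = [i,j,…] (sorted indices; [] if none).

[0] flags=1000 → (cmp)
[1] flags=1000 CC?T → r0=0xa1
[2] flags=1000 MI?T → r5=0xc9
[3] flags=0011 → (cmp)
[4] flags=0011 CS?T → r3=0x56
[5] flags=0011 GE?F → skip
[6] flags=1000 → (cmp)
[7] flags=1000 MI?T → r3=0xf4
[8] flags=1000 MI?T → r3=0x0d
[9] flags=1000 PL?F → skip

EXEC = [1,2,4,7,8]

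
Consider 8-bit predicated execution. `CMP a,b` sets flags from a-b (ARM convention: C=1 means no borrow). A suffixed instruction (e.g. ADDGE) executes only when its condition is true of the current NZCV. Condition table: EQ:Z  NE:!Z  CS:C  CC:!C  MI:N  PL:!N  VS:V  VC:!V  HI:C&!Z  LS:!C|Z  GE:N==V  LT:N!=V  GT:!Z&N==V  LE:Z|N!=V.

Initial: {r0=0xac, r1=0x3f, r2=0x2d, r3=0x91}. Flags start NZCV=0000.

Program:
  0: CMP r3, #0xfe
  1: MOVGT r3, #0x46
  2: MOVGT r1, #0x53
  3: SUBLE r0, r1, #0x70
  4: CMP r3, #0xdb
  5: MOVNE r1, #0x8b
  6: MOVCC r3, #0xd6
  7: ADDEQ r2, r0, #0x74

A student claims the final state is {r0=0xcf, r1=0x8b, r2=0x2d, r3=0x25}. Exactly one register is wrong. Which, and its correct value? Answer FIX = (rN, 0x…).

FIX = (r3, 0xd6)

[0] flags=1000 → (cmp)
[1] flags=1000 GT?F → skip
[2] flags=1000 GT?F → skip
[3] flags=1000 LE?T → r0=0xcf
[4] flags=1000 → (cmp)
[5] flags=1000 NE?T → r1=0x8b
[6] flags=1000 CC?T → r3=0xd6
[7] flags=1000 EQ?F → skip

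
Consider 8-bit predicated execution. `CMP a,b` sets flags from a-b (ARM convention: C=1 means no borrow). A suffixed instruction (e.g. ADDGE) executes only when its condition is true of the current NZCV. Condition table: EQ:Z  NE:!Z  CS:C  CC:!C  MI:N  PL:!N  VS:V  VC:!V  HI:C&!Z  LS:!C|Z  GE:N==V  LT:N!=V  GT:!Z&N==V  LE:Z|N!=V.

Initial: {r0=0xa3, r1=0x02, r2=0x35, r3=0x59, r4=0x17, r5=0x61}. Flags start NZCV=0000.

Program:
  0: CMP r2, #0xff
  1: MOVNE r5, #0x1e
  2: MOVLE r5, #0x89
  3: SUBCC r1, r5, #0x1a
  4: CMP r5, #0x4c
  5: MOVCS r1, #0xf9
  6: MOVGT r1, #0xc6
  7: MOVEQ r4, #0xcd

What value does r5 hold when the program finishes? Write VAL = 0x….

VAL = 0x1e

0: ✓ CMP  NZCV=0000
1: ✓ MOVNE  r5←0x1e
2: · MOVLE
3: ✓ SUBCC  r1←0x04
4: ✓ CMP  NZCV=1000
5: · MOVCS
6: · MOVGT
7: · MOVEQ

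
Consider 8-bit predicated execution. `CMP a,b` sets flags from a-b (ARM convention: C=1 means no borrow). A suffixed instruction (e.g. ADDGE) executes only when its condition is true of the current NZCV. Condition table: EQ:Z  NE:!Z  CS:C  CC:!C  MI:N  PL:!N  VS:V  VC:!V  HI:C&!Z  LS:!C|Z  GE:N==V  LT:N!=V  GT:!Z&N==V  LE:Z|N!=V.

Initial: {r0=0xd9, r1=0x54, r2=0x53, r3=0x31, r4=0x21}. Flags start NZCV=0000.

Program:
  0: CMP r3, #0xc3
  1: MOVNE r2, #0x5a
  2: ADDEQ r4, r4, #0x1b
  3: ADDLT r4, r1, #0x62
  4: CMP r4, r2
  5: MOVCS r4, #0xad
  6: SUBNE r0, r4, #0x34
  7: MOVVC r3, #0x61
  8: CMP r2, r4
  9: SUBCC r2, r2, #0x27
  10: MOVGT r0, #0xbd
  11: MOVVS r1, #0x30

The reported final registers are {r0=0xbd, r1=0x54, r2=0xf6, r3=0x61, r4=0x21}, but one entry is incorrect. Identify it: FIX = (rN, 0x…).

FIX = (r2, 0x5a)

[0] flags=0000 → (cmp)
[1] flags=0000 NE?T → r2=0x5a
[2] flags=0000 EQ?F → skip
[3] flags=0000 LT?F → skip
[4] flags=1000 → (cmp)
[5] flags=1000 CS?F → skip
[6] flags=1000 NE?T → r0=0xed
[7] flags=1000 VC?T → r3=0x61
[8] flags=0010 → (cmp)
[9] flags=0010 CC?F → skip
[10] flags=0010 GT?T → r0=0xbd
[11] flags=0010 VS?F → skip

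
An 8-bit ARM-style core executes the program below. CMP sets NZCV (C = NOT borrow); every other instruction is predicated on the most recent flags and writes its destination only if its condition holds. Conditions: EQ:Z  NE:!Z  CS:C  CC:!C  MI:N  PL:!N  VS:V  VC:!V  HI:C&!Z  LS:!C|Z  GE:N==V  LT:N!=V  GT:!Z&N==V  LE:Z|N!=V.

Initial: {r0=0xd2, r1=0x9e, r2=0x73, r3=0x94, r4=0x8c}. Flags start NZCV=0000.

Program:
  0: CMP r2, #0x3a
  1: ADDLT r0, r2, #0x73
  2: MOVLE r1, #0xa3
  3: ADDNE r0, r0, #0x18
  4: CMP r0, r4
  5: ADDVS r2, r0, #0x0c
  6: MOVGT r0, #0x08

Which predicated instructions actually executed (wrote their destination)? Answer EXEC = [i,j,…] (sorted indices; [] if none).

EXEC = [3,6]

0: ✓ CMP  NZCV=0010
1: · ADDLT
2: · MOVLE
3: ✓ ADDNE  r0←0xea
4: ✓ CMP  NZCV=0010
5: · ADDVS
6: ✓ MOVGT  r0←0x08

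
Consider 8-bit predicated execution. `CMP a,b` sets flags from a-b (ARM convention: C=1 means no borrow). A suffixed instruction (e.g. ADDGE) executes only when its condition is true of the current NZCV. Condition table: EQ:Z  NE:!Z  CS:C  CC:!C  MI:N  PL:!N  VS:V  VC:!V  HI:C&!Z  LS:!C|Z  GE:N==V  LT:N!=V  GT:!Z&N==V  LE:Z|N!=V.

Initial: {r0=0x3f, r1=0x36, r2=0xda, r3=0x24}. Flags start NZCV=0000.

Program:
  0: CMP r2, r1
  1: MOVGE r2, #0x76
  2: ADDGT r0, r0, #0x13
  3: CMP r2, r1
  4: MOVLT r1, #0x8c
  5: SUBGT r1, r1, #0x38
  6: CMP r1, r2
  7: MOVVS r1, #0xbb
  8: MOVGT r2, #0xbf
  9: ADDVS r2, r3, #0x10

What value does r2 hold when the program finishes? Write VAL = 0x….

0: ✓ CMP  NZCV=1010
1: · MOVGE
2: · ADDGT
3: ✓ CMP  NZCV=1010
4: ✓ MOVLT  r1←0x8c
5: · SUBGT
6: ✓ CMP  NZCV=1000
7: · MOVVS
8: · MOVGT
9: · ADDVS

VAL = 0xda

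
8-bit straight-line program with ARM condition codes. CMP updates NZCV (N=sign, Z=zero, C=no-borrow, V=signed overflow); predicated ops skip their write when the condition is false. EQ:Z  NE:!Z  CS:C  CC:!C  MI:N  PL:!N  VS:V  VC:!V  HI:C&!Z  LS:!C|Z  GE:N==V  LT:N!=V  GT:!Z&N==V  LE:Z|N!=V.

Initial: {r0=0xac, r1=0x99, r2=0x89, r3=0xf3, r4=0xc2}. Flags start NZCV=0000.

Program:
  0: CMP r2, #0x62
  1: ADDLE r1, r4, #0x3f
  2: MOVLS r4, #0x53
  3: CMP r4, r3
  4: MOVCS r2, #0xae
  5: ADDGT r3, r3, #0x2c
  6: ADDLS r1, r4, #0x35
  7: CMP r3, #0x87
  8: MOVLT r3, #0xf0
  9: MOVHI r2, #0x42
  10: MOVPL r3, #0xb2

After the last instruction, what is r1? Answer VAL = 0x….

VAL = 0xf7

0: ✓ CMP  NZCV=0011
1: ✓ ADDLE  r1←0x01
2: · MOVLS
3: ✓ CMP  NZCV=1000
4: · MOVCS
5: · ADDGT
6: ✓ ADDLS  r1←0xf7
7: ✓ CMP  NZCV=0010
8: · MOVLT
9: ✓ MOVHI  r2←0x42
10: ✓ MOVPL  r3←0xb2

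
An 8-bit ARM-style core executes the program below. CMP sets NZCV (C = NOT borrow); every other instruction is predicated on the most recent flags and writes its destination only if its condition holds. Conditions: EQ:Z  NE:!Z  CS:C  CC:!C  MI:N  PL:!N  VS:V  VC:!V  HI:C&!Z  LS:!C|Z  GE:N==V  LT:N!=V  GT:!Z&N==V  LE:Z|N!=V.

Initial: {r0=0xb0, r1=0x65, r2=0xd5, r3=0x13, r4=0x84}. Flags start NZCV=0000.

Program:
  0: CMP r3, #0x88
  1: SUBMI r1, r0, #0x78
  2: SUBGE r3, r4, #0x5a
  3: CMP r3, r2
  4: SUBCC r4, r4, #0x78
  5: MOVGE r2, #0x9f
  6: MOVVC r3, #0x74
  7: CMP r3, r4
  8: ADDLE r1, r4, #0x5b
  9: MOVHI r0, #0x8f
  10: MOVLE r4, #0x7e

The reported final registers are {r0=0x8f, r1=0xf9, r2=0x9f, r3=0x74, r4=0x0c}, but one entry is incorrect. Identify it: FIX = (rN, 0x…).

FIX = (r1, 0x38)

0: ✓ CMP  NZCV=1001
1: ✓ SUBMI  r1←0x38
2: ✓ SUBGE  r3←0x2a
3: ✓ CMP  NZCV=0000
4: ✓ SUBCC  r4←0x0c
5: ✓ MOVGE  r2←0x9f
6: ✓ MOVVC  r3←0x74
7: ✓ CMP  NZCV=0010
8: · ADDLE
9: ✓ MOVHI  r0←0x8f
10: · MOVLE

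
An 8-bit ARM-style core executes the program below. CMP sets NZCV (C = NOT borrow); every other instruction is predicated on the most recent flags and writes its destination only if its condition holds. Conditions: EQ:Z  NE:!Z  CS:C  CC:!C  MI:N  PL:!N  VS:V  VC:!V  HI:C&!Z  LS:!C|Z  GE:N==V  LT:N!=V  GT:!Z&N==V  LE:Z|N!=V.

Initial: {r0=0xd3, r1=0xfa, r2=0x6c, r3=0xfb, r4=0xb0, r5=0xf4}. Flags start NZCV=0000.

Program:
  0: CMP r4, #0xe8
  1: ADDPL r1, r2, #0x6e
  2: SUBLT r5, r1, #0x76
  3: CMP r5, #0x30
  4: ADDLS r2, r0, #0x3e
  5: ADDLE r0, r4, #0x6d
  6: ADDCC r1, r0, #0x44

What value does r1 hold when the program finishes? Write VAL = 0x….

VAL = 0xfa

[0] flags=1000 → (cmp)
[1] flags=1000 PL?F → skip
[2] flags=1000 LT?T → r5=0x84
[3] flags=0011 → (cmp)
[4] flags=0011 LS?F → skip
[5] flags=0011 LE?T → r0=0x1d
[6] flags=0011 CC?F → skip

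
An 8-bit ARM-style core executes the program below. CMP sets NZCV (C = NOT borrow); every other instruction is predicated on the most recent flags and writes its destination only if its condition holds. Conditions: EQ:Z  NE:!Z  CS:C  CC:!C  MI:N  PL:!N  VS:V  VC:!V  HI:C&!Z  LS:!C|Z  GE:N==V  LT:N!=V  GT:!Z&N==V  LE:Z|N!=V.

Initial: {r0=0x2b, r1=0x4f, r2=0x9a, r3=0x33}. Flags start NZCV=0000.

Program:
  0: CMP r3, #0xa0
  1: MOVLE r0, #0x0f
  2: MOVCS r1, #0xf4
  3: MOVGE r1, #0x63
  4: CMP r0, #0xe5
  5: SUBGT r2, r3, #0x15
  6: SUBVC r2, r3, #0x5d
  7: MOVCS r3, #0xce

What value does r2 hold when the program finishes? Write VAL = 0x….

0: ✓ CMP  NZCV=1001
1: · MOVLE
2: · MOVCS
3: ✓ MOVGE  r1←0x63
4: ✓ CMP  NZCV=0000
5: ✓ SUBGT  r2←0x1e
6: ✓ SUBVC  r2←0xd6
7: · MOVCS

VAL = 0xd6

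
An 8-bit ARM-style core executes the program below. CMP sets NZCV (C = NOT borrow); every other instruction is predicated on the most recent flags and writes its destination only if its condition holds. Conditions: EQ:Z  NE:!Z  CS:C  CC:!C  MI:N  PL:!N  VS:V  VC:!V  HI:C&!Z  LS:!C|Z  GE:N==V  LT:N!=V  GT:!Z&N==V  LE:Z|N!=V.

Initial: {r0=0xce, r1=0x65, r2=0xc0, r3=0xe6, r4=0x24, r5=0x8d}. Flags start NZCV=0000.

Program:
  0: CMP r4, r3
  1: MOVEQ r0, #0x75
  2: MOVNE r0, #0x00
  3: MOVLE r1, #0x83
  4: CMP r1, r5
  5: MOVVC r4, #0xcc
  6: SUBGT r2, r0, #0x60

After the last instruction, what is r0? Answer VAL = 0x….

VAL = 0x00

[0] flags=0000 → (cmp)
[1] flags=0000 EQ?F → skip
[2] flags=0000 NE?T → r0=0x00
[3] flags=0000 LE?F → skip
[4] flags=1001 → (cmp)
[5] flags=1001 VC?F → skip
[6] flags=1001 GT?T → r2=0xa0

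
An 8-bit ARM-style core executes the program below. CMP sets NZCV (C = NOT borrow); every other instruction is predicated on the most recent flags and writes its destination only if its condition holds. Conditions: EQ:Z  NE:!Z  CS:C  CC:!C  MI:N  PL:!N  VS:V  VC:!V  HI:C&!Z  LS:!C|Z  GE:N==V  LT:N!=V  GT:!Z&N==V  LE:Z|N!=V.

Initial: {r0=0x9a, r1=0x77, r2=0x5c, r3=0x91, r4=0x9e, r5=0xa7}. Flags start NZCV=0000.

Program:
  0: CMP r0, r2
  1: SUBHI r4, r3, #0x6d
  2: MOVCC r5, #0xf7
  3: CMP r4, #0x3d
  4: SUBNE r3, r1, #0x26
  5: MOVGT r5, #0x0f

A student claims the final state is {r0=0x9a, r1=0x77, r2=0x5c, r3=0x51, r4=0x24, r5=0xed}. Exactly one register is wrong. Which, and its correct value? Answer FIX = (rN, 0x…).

FIX = (r5, 0xa7)

[0] flags=0011 → (cmp)
[1] flags=0011 HI?T → r4=0x24
[2] flags=0011 CC?F → skip
[3] flags=1000 → (cmp)
[4] flags=1000 NE?T → r3=0x51
[5] flags=1000 GT?F → skip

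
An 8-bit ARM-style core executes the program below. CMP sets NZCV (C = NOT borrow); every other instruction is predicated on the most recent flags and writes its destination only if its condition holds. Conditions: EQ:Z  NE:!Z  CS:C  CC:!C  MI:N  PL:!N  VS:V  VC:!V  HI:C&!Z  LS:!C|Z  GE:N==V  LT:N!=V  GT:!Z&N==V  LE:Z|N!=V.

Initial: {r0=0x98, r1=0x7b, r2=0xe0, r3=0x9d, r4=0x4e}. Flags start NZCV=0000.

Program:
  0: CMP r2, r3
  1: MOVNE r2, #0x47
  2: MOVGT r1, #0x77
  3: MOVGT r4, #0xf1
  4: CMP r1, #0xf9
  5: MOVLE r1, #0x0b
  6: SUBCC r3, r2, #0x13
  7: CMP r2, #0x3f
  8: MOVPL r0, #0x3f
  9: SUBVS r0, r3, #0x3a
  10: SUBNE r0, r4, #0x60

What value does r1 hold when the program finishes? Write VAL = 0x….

VAL = 0x77

[0] flags=0010 → (cmp)
[1] flags=0010 NE?T → r2=0x47
[2] flags=0010 GT?T → r1=0x77
[3] flags=0010 GT?T → r4=0xf1
[4] flags=0000 → (cmp)
[5] flags=0000 LE?F → skip
[6] flags=0000 CC?T → r3=0x34
[7] flags=0010 → (cmp)
[8] flags=0010 PL?T → r0=0x3f
[9] flags=0010 VS?F → skip
[10] flags=0010 NE?T → r0=0x91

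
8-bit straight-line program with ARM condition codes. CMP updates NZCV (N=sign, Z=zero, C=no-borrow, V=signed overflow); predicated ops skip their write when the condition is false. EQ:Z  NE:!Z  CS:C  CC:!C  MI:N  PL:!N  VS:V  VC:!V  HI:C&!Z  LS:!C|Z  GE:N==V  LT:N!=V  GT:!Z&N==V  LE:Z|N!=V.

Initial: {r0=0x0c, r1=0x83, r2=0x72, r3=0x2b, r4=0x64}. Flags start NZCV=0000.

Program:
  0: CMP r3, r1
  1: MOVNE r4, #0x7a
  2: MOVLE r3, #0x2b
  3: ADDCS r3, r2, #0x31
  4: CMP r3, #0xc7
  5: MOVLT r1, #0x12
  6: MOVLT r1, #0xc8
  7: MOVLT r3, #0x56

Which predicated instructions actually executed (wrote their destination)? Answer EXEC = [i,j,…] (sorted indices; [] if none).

EXEC = [1]

[0] flags=1001 → (cmp)
[1] flags=1001 NE?T → r4=0x7a
[2] flags=1001 LE?F → skip
[3] flags=1001 CS?F → skip
[4] flags=0000 → (cmp)
[5] flags=0000 LT?F → skip
[6] flags=0000 LT?F → skip
[7] flags=0000 LT?F → skip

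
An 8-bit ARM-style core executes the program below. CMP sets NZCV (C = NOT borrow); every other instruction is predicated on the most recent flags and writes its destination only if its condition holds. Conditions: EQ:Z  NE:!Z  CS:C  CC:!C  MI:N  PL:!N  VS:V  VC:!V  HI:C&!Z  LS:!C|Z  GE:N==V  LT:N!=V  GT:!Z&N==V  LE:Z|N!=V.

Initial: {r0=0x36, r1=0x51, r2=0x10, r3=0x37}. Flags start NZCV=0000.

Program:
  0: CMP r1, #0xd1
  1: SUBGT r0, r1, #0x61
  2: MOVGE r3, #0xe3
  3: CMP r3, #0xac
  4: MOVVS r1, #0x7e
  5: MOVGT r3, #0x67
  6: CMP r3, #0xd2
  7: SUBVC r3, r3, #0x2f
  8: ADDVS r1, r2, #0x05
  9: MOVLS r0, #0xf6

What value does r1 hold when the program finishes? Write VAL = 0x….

VAL = 0x15

0: ✓ CMP  NZCV=1001
1: ✓ SUBGT  r0←0xf0
2: ✓ MOVGE  r3←0xe3
3: ✓ CMP  NZCV=0010
4: · MOVVS
5: ✓ MOVGT  r3←0x67
6: ✓ CMP  NZCV=1001
7: · SUBVC
8: ✓ ADDVS  r1←0x15
9: ✓ MOVLS  r0←0xf6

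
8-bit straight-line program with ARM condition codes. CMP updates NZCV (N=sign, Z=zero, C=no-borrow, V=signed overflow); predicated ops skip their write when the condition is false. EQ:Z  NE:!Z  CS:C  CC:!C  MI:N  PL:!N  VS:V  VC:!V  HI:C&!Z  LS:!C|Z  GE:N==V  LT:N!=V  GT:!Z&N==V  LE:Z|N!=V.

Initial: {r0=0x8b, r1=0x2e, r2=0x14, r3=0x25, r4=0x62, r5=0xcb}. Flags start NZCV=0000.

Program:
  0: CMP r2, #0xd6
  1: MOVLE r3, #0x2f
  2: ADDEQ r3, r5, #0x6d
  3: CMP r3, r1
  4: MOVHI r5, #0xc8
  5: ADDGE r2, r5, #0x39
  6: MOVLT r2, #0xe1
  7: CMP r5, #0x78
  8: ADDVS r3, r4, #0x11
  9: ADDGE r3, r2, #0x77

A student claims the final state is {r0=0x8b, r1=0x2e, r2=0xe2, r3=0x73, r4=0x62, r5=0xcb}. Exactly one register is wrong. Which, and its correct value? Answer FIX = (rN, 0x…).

FIX = (r2, 0xe1)

[0] flags=0000 → (cmp)
[1] flags=0000 LE?F → skip
[2] flags=0000 EQ?F → skip
[3] flags=1000 → (cmp)
[4] flags=1000 HI?F → skip
[5] flags=1000 GE?F → skip
[6] flags=1000 LT?T → r2=0xe1
[7] flags=0011 → (cmp)
[8] flags=0011 VS?T → r3=0x73
[9] flags=0011 GE?F → skip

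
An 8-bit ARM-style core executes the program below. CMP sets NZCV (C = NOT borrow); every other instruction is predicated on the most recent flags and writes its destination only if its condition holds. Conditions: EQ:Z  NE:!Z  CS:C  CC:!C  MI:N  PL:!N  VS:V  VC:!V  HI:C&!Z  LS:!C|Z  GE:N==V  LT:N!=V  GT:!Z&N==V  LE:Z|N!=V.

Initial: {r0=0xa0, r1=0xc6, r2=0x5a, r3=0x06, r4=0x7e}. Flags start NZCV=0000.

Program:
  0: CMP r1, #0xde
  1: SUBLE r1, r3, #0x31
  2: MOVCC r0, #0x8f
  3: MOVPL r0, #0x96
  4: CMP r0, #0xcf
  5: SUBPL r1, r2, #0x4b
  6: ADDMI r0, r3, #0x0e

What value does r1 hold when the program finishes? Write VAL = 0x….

[0] flags=1000 → (cmp)
[1] flags=1000 LE?T → r1=0xd5
[2] flags=1000 CC?T → r0=0x8f
[3] flags=1000 PL?F → skip
[4] flags=1000 → (cmp)
[5] flags=1000 PL?F → skip
[6] flags=1000 MI?T → r0=0x14

VAL = 0xd5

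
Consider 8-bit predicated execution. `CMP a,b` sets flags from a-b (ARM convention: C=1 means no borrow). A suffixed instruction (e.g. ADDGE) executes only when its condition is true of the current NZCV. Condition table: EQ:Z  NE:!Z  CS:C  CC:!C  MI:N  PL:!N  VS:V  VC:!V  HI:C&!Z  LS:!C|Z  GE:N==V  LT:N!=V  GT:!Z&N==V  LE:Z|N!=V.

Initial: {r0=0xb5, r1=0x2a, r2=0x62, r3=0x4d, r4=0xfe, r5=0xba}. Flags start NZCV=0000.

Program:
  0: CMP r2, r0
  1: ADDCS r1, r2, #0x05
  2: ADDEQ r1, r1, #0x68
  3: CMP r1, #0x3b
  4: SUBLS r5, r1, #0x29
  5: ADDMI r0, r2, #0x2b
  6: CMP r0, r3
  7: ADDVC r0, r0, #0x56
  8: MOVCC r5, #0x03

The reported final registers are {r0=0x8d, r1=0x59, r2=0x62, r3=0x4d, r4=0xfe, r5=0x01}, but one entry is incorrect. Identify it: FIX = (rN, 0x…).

[0] flags=1001 → (cmp)
[1] flags=1001 CS?F → skip
[2] flags=1001 EQ?F → skip
[3] flags=1000 → (cmp)
[4] flags=1000 LS?T → r5=0x01
[5] flags=1000 MI?T → r0=0x8d
[6] flags=0011 → (cmp)
[7] flags=0011 VC?F → skip
[8] flags=0011 CC?F → skip

FIX = (r1, 0x2a)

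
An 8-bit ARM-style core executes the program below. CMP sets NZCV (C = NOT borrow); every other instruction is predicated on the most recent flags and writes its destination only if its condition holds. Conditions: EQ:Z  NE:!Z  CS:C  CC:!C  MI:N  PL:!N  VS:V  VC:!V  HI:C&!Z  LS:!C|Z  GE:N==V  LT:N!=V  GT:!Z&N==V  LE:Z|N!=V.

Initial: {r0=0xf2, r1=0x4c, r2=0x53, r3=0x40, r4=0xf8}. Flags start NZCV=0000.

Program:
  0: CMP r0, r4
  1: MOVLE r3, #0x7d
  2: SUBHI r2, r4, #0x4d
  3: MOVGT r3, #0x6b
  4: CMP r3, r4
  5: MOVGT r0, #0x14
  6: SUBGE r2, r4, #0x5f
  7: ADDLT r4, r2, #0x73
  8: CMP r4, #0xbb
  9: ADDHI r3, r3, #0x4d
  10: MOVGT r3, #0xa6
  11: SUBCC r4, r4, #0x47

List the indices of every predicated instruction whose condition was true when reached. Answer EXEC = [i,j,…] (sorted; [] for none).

0: ✓ CMP  NZCV=1000
1: ✓ MOVLE  r3←0x7d
2: · SUBHI
3: · MOVGT
4: ✓ CMP  NZCV=1001
5: ✓ MOVGT  r0←0x14
6: ✓ SUBGE  r2←0x99
7: · ADDLT
8: ✓ CMP  NZCV=0010
9: ✓ ADDHI  r3←0xca
10: ✓ MOVGT  r3←0xa6
11: · SUBCC

EXEC = [1,5,6,9,10]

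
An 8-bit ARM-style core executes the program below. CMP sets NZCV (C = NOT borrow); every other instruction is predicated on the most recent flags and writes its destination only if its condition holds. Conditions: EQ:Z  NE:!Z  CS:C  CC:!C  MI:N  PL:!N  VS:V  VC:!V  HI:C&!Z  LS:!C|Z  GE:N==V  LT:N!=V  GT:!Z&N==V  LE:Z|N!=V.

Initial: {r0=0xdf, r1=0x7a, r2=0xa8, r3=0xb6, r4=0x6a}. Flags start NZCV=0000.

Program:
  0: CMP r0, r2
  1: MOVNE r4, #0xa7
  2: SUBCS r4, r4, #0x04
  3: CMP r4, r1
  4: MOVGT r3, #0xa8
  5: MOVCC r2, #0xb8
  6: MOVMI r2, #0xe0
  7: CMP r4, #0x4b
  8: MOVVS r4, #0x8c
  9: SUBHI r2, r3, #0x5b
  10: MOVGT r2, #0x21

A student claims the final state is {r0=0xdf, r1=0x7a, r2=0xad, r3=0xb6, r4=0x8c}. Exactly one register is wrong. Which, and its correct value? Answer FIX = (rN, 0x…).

FIX = (r2, 0x5b)

[0] flags=0010 → (cmp)
[1] flags=0010 NE?T → r4=0xa7
[2] flags=0010 CS?T → r4=0xa3
[3] flags=0011 → (cmp)
[4] flags=0011 GT?F → skip
[5] flags=0011 CC?F → skip
[6] flags=0011 MI?F → skip
[7] flags=0011 → (cmp)
[8] flags=0011 VS?T → r4=0x8c
[9] flags=0011 HI?T → r2=0x5b
[10] flags=0011 GT?F → skip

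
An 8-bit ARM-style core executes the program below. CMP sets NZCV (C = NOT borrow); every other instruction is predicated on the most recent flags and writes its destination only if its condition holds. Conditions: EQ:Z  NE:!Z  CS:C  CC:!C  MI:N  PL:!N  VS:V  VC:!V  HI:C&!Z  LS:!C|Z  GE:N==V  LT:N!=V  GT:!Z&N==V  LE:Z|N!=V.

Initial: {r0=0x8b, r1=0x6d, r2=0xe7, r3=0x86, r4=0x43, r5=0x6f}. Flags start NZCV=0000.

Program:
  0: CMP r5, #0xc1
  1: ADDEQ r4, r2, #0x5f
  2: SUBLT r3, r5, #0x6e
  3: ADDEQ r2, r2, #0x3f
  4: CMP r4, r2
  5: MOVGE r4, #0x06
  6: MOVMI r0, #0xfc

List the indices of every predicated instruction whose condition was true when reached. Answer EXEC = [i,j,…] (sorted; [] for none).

EXEC = [5]

[0] flags=1001 → (cmp)
[1] flags=1001 EQ?F → skip
[2] flags=1001 LT?F → skip
[3] flags=1001 EQ?F → skip
[4] flags=0000 → (cmp)
[5] flags=0000 GE?T → r4=0x06
[6] flags=0000 MI?F → skip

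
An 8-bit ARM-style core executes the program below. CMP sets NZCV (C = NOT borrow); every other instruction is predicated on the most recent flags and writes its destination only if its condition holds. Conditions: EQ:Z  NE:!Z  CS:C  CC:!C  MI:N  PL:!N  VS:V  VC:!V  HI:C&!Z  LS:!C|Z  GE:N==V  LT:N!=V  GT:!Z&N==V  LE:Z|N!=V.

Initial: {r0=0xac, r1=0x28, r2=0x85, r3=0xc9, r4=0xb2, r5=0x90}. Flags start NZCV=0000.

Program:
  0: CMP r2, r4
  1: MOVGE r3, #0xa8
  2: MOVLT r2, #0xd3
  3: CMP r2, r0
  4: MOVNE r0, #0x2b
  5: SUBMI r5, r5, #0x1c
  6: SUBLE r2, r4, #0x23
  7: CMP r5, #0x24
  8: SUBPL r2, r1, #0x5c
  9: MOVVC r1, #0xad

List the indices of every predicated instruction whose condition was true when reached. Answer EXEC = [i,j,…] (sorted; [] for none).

[0] flags=1000 → (cmp)
[1] flags=1000 GE?F → skip
[2] flags=1000 LT?T → r2=0xd3
[3] flags=0010 → (cmp)
[4] flags=0010 NE?T → r0=0x2b
[5] flags=0010 MI?F → skip
[6] flags=0010 LE?F → skip
[7] flags=0011 → (cmp)
[8] flags=0011 PL?T → r2=0xcc
[9] flags=0011 VC?F → skip

EXEC = [2,4,8]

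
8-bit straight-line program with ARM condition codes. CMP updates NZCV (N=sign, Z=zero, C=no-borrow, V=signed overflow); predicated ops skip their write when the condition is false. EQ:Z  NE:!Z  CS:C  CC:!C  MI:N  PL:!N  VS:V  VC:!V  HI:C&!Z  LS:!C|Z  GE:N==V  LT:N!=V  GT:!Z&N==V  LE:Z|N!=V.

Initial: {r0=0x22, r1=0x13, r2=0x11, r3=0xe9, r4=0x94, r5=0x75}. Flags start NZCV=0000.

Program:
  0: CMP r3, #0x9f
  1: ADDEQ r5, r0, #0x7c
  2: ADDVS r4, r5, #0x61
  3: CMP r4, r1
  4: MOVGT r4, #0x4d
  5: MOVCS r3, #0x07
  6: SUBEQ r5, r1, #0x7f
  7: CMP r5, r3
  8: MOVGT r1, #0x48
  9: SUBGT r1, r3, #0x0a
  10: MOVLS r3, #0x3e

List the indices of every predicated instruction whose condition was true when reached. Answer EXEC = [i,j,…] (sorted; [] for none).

[0] flags=0010 → (cmp)
[1] flags=0010 EQ?F → skip
[2] flags=0010 VS?F → skip
[3] flags=1010 → (cmp)
[4] flags=1010 GT?F → skip
[5] flags=1010 CS?T → r3=0x07
[6] flags=1010 EQ?F → skip
[7] flags=0010 → (cmp)
[8] flags=0010 GT?T → r1=0x48
[9] flags=0010 GT?T → r1=0xfd
[10] flags=0010 LS?F → skip

EXEC = [5,8,9]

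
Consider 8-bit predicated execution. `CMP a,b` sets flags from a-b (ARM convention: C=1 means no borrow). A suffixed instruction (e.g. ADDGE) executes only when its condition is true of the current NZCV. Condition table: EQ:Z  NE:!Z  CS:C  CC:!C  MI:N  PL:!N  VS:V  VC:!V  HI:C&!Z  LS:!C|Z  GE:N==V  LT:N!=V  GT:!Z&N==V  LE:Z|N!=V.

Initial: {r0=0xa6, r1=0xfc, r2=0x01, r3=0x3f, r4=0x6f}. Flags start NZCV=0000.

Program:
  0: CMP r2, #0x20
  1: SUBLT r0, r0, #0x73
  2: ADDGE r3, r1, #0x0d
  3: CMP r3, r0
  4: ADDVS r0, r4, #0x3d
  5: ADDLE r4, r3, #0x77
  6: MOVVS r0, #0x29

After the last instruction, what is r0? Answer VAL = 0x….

VAL = 0x33

0: ✓ CMP  NZCV=1000
1: ✓ SUBLT  r0←0x33
2: · ADDGE
3: ✓ CMP  NZCV=0010
4: · ADDVS
5: · ADDLE
6: · MOVVS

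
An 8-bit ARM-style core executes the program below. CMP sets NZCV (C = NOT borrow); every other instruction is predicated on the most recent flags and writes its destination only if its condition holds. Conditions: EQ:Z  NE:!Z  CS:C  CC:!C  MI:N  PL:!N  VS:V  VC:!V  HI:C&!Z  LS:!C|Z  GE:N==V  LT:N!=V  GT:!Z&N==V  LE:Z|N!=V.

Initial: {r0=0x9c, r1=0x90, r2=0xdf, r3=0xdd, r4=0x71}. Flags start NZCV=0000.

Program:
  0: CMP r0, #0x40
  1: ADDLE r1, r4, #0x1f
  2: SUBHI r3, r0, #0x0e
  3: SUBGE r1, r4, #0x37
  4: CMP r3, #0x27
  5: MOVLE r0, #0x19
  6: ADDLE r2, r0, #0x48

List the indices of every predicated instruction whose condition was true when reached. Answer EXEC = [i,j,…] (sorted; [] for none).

EXEC = [1,2,5,6]

[0] flags=0011 → (cmp)
[1] flags=0011 LE?T → r1=0x90
[2] flags=0011 HI?T → r3=0x8e
[3] flags=0011 GE?F → skip
[4] flags=0011 → (cmp)
[5] flags=0011 LE?T → r0=0x19
[6] flags=0011 LE?T → r2=0x61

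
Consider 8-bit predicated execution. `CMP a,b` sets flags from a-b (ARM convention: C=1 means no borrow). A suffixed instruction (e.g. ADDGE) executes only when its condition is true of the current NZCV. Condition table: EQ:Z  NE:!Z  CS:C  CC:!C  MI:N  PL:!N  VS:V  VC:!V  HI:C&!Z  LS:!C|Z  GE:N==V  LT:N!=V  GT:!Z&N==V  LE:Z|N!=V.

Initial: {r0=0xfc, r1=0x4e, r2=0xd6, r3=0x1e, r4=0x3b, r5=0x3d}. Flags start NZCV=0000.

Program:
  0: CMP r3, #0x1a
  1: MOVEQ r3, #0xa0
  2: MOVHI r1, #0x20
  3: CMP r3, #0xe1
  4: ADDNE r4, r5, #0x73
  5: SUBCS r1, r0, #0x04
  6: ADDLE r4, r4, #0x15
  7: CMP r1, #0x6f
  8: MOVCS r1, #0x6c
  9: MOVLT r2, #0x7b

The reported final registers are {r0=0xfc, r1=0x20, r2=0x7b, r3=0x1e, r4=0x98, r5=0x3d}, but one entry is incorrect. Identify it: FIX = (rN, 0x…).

[0] flags=0010 → (cmp)
[1] flags=0010 EQ?F → skip
[2] flags=0010 HI?T → r1=0x20
[3] flags=0000 → (cmp)
[4] flags=0000 NE?T → r4=0xb0
[5] flags=0000 CS?F → skip
[6] flags=0000 LE?F → skip
[7] flags=1000 → (cmp)
[8] flags=1000 CS?F → skip
[9] flags=1000 LT?T → r2=0x7b

FIX = (r4, 0xb0)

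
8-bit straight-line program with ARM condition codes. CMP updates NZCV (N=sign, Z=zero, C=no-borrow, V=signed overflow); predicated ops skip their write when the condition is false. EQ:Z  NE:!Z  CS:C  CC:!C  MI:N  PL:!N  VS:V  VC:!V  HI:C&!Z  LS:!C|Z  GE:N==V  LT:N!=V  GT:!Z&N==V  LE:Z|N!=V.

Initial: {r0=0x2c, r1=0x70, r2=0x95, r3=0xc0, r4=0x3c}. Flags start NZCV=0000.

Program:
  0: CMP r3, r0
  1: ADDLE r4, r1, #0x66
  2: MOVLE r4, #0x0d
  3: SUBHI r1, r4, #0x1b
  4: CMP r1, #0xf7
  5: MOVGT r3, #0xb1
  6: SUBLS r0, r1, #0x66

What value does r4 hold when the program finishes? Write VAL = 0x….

[0] flags=1010 → (cmp)
[1] flags=1010 LE?T → r4=0xd6
[2] flags=1010 LE?T → r4=0x0d
[3] flags=1010 HI?T → r1=0xf2
[4] flags=1000 → (cmp)
[5] flags=1000 GT?F → skip
[6] flags=1000 LS?T → r0=0x8c

VAL = 0x0d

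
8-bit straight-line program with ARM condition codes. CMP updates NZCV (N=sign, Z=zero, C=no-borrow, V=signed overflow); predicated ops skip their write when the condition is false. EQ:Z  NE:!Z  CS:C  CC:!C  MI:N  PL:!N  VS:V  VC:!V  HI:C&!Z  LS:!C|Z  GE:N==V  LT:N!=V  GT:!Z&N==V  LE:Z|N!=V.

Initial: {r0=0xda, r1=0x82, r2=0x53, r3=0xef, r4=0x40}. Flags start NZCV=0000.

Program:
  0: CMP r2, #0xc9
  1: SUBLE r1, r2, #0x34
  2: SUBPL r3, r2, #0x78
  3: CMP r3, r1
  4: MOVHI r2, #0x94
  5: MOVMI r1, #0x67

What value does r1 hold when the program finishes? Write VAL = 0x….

VAL = 0x82

[0] flags=1001 → (cmp)
[1] flags=1001 LE?F → skip
[2] flags=1001 PL?F → skip
[3] flags=0010 → (cmp)
[4] flags=0010 HI?T → r2=0x94
[5] flags=0010 MI?F → skip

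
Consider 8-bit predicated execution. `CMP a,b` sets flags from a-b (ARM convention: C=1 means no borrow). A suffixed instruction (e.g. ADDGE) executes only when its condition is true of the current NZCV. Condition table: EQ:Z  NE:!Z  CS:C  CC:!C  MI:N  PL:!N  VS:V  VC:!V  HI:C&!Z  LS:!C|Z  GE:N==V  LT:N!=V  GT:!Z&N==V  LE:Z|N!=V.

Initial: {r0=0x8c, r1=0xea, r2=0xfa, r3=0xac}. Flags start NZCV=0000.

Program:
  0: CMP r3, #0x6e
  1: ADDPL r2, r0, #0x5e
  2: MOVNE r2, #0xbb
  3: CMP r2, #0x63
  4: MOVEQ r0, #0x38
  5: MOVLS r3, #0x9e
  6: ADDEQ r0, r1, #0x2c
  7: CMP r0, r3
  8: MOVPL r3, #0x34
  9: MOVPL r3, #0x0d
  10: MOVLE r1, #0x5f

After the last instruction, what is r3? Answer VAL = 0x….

VAL = 0xac

[0] flags=0011 → (cmp)
[1] flags=0011 PL?T → r2=0xea
[2] flags=0011 NE?T → r2=0xbb
[3] flags=0011 → (cmp)
[4] flags=0011 EQ?F → skip
[5] flags=0011 LS?F → skip
[6] flags=0011 EQ?F → skip
[7] flags=1000 → (cmp)
[8] flags=1000 PL?F → skip
[9] flags=1000 PL?F → skip
[10] flags=1000 LE?T → r1=0x5f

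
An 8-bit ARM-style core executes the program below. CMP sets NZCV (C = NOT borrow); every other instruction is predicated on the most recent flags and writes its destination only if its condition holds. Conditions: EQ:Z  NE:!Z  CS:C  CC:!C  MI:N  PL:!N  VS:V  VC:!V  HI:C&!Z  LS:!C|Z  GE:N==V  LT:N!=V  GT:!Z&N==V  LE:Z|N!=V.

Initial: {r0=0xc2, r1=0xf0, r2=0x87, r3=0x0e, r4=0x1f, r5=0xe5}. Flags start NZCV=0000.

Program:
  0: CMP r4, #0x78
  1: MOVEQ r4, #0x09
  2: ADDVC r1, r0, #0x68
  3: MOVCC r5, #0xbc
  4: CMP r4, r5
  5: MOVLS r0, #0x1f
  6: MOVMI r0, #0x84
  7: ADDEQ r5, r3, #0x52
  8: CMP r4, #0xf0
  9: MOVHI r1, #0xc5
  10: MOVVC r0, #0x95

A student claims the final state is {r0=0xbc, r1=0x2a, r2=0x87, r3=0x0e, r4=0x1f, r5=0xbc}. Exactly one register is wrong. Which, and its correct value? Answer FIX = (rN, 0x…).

FIX = (r0, 0x95)

0: ✓ CMP  NZCV=1000
1: · MOVEQ
2: ✓ ADDVC  r1←0x2a
3: ✓ MOVCC  r5←0xbc
4: ✓ CMP  NZCV=0000
5: ✓ MOVLS  r0←0x1f
6: · MOVMI
7: · ADDEQ
8: ✓ CMP  NZCV=0000
9: · MOVHI
10: ✓ MOVVC  r0←0x95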